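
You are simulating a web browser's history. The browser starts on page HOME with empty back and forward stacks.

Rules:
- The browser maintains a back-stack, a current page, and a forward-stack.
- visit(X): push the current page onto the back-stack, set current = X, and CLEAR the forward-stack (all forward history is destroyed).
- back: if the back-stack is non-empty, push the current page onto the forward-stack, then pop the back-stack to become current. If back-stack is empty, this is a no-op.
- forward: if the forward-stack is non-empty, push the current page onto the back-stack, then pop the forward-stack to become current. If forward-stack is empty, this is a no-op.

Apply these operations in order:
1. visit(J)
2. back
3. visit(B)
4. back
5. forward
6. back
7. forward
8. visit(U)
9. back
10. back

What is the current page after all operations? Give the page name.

After 1 (visit(J)): cur=J back=1 fwd=0
After 2 (back): cur=HOME back=0 fwd=1
After 3 (visit(B)): cur=B back=1 fwd=0
After 4 (back): cur=HOME back=0 fwd=1
After 5 (forward): cur=B back=1 fwd=0
After 6 (back): cur=HOME back=0 fwd=1
After 7 (forward): cur=B back=1 fwd=0
After 8 (visit(U)): cur=U back=2 fwd=0
After 9 (back): cur=B back=1 fwd=1
After 10 (back): cur=HOME back=0 fwd=2

Answer: HOME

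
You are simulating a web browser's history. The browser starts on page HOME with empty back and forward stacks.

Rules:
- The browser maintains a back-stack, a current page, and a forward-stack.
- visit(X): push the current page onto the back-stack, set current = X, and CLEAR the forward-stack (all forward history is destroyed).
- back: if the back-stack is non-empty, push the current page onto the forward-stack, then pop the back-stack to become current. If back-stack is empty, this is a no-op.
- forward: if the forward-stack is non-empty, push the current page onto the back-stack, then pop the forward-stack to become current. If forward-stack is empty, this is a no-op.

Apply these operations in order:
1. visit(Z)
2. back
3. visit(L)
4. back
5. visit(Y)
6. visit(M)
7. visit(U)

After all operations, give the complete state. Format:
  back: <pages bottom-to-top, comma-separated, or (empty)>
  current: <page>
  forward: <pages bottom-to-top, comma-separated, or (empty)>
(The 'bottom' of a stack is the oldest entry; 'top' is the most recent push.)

Answer: back: HOME,Y,M
current: U
forward: (empty)

Derivation:
After 1 (visit(Z)): cur=Z back=1 fwd=0
After 2 (back): cur=HOME back=0 fwd=1
After 3 (visit(L)): cur=L back=1 fwd=0
After 4 (back): cur=HOME back=0 fwd=1
After 5 (visit(Y)): cur=Y back=1 fwd=0
After 6 (visit(M)): cur=M back=2 fwd=0
After 7 (visit(U)): cur=U back=3 fwd=0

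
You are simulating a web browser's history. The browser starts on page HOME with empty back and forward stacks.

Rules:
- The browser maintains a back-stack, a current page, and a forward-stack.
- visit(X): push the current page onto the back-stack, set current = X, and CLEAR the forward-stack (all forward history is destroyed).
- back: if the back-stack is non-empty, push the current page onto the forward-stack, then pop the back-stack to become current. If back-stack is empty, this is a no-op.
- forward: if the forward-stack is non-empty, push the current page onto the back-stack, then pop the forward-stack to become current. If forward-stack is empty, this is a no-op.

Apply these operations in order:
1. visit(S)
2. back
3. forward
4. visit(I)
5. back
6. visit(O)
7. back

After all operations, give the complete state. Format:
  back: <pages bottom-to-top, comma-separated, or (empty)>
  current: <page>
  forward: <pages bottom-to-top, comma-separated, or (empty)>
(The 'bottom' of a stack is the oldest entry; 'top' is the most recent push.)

Answer: back: HOME
current: S
forward: O

Derivation:
After 1 (visit(S)): cur=S back=1 fwd=0
After 2 (back): cur=HOME back=0 fwd=1
After 3 (forward): cur=S back=1 fwd=0
After 4 (visit(I)): cur=I back=2 fwd=0
After 5 (back): cur=S back=1 fwd=1
After 6 (visit(O)): cur=O back=2 fwd=0
After 7 (back): cur=S back=1 fwd=1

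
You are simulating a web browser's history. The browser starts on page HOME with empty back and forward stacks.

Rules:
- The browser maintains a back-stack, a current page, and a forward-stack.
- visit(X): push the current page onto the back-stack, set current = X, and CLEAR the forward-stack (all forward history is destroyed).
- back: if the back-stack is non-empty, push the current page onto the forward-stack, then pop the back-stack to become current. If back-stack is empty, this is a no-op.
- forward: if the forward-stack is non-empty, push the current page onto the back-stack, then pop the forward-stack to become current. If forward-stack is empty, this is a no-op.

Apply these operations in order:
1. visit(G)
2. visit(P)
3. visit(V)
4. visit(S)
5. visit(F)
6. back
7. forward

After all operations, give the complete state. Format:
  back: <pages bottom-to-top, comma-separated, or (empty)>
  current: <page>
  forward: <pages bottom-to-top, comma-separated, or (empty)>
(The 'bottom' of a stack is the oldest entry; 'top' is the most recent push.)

Answer: back: HOME,G,P,V,S
current: F
forward: (empty)

Derivation:
After 1 (visit(G)): cur=G back=1 fwd=0
After 2 (visit(P)): cur=P back=2 fwd=0
After 3 (visit(V)): cur=V back=3 fwd=0
After 4 (visit(S)): cur=S back=4 fwd=0
After 5 (visit(F)): cur=F back=5 fwd=0
After 6 (back): cur=S back=4 fwd=1
After 7 (forward): cur=F back=5 fwd=0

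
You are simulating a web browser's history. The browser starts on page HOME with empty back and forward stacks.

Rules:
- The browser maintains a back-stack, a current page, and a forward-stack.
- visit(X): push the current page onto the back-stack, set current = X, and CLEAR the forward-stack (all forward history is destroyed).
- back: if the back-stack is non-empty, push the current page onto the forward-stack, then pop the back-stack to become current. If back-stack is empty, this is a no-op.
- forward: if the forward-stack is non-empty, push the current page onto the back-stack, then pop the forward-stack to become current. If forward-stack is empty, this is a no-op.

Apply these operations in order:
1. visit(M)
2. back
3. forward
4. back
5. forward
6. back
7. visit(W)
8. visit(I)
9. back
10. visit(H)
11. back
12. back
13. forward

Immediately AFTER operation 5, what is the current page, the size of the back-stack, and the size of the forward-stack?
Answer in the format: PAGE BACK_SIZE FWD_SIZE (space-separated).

After 1 (visit(M)): cur=M back=1 fwd=0
After 2 (back): cur=HOME back=0 fwd=1
After 3 (forward): cur=M back=1 fwd=0
After 4 (back): cur=HOME back=0 fwd=1
After 5 (forward): cur=M back=1 fwd=0

M 1 0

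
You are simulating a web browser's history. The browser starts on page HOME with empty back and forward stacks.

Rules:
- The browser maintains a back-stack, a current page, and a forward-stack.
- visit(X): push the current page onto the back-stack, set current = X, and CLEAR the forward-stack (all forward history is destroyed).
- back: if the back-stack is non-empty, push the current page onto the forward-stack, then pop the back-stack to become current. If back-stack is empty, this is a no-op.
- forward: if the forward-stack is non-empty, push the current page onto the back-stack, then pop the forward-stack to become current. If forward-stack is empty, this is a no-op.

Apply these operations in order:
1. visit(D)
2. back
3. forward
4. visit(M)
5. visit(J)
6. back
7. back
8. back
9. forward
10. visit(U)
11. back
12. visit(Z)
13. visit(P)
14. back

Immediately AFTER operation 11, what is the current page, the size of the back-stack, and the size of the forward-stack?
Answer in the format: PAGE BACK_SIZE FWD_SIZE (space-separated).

After 1 (visit(D)): cur=D back=1 fwd=0
After 2 (back): cur=HOME back=0 fwd=1
After 3 (forward): cur=D back=1 fwd=0
After 4 (visit(M)): cur=M back=2 fwd=0
After 5 (visit(J)): cur=J back=3 fwd=0
After 6 (back): cur=M back=2 fwd=1
After 7 (back): cur=D back=1 fwd=2
After 8 (back): cur=HOME back=0 fwd=3
After 9 (forward): cur=D back=1 fwd=2
After 10 (visit(U)): cur=U back=2 fwd=0
After 11 (back): cur=D back=1 fwd=1

D 1 1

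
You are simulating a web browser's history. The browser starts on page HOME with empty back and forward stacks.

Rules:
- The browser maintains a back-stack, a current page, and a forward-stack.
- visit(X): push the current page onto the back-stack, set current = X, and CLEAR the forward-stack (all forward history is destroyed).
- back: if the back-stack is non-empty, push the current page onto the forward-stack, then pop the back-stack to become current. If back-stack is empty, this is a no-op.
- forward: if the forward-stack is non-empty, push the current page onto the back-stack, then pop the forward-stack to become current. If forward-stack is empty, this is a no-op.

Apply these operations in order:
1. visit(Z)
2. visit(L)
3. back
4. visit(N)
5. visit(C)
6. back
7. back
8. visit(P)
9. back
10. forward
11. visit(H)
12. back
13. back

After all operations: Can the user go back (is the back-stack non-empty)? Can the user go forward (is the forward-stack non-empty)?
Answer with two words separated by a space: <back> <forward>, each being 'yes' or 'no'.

After 1 (visit(Z)): cur=Z back=1 fwd=0
After 2 (visit(L)): cur=L back=2 fwd=0
After 3 (back): cur=Z back=1 fwd=1
After 4 (visit(N)): cur=N back=2 fwd=0
After 5 (visit(C)): cur=C back=3 fwd=0
After 6 (back): cur=N back=2 fwd=1
After 7 (back): cur=Z back=1 fwd=2
After 8 (visit(P)): cur=P back=2 fwd=0
After 9 (back): cur=Z back=1 fwd=1
After 10 (forward): cur=P back=2 fwd=0
After 11 (visit(H)): cur=H back=3 fwd=0
After 12 (back): cur=P back=2 fwd=1
After 13 (back): cur=Z back=1 fwd=2

Answer: yes yes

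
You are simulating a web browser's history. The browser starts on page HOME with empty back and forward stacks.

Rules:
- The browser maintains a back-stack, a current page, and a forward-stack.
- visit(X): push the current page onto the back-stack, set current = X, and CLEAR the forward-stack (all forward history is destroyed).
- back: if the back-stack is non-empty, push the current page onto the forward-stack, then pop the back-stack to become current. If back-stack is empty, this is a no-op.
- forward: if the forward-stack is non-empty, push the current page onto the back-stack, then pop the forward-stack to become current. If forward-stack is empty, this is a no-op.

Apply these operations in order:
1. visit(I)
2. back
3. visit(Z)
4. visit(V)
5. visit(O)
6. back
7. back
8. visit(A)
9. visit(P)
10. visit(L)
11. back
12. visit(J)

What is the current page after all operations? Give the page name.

After 1 (visit(I)): cur=I back=1 fwd=0
After 2 (back): cur=HOME back=0 fwd=1
After 3 (visit(Z)): cur=Z back=1 fwd=0
After 4 (visit(V)): cur=V back=2 fwd=0
After 5 (visit(O)): cur=O back=3 fwd=0
After 6 (back): cur=V back=2 fwd=1
After 7 (back): cur=Z back=1 fwd=2
After 8 (visit(A)): cur=A back=2 fwd=0
After 9 (visit(P)): cur=P back=3 fwd=0
After 10 (visit(L)): cur=L back=4 fwd=0
After 11 (back): cur=P back=3 fwd=1
After 12 (visit(J)): cur=J back=4 fwd=0

Answer: J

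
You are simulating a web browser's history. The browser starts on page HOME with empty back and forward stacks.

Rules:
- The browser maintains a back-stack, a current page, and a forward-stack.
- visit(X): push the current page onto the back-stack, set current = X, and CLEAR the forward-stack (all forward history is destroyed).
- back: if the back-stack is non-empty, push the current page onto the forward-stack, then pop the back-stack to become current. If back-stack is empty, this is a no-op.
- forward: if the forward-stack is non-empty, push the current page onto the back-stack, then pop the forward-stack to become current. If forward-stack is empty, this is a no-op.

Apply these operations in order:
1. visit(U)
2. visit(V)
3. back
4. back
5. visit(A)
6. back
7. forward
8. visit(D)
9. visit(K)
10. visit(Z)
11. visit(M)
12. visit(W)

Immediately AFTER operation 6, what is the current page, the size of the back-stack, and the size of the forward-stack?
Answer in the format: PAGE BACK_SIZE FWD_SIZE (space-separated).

After 1 (visit(U)): cur=U back=1 fwd=0
After 2 (visit(V)): cur=V back=2 fwd=0
After 3 (back): cur=U back=1 fwd=1
After 4 (back): cur=HOME back=0 fwd=2
After 5 (visit(A)): cur=A back=1 fwd=0
After 6 (back): cur=HOME back=0 fwd=1

HOME 0 1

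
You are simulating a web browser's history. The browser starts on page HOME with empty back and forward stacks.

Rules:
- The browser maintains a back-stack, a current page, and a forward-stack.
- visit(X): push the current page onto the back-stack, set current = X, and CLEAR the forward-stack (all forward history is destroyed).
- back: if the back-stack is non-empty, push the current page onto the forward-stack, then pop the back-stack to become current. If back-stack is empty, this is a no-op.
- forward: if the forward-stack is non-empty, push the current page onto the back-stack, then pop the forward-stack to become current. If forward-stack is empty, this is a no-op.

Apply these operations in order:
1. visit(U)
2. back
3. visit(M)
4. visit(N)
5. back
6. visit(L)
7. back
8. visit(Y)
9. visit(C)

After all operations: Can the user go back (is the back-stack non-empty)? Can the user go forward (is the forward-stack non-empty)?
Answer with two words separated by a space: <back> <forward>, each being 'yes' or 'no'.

Answer: yes no

Derivation:
After 1 (visit(U)): cur=U back=1 fwd=0
After 2 (back): cur=HOME back=0 fwd=1
After 3 (visit(M)): cur=M back=1 fwd=0
After 4 (visit(N)): cur=N back=2 fwd=0
After 5 (back): cur=M back=1 fwd=1
After 6 (visit(L)): cur=L back=2 fwd=0
After 7 (back): cur=M back=1 fwd=1
After 8 (visit(Y)): cur=Y back=2 fwd=0
After 9 (visit(C)): cur=C back=3 fwd=0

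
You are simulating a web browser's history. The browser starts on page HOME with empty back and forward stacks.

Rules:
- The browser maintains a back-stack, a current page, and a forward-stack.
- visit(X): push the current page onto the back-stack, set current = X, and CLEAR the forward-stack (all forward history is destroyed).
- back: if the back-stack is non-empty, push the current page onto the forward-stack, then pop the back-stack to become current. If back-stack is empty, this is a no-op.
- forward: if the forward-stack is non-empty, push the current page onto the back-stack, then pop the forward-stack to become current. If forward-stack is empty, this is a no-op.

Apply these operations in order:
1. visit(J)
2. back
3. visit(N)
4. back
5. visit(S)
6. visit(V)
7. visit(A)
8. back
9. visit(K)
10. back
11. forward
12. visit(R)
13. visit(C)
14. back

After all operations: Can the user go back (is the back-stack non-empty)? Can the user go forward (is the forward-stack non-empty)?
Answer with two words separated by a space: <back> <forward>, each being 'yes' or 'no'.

Answer: yes yes

Derivation:
After 1 (visit(J)): cur=J back=1 fwd=0
After 2 (back): cur=HOME back=0 fwd=1
After 3 (visit(N)): cur=N back=1 fwd=0
After 4 (back): cur=HOME back=0 fwd=1
After 5 (visit(S)): cur=S back=1 fwd=0
After 6 (visit(V)): cur=V back=2 fwd=0
After 7 (visit(A)): cur=A back=3 fwd=0
After 8 (back): cur=V back=2 fwd=1
After 9 (visit(K)): cur=K back=3 fwd=0
After 10 (back): cur=V back=2 fwd=1
After 11 (forward): cur=K back=3 fwd=0
After 12 (visit(R)): cur=R back=4 fwd=0
After 13 (visit(C)): cur=C back=5 fwd=0
After 14 (back): cur=R back=4 fwd=1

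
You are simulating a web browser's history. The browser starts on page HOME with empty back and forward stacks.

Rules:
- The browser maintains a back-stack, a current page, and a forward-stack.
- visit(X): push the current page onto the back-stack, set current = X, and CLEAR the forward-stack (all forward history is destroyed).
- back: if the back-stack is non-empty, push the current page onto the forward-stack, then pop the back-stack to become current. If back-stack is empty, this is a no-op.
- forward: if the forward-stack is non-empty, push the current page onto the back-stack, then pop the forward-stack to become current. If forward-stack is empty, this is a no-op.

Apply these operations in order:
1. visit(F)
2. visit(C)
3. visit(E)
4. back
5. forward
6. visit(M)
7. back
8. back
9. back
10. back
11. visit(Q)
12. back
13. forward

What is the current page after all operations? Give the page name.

Answer: Q

Derivation:
After 1 (visit(F)): cur=F back=1 fwd=0
After 2 (visit(C)): cur=C back=2 fwd=0
After 3 (visit(E)): cur=E back=3 fwd=0
After 4 (back): cur=C back=2 fwd=1
After 5 (forward): cur=E back=3 fwd=0
After 6 (visit(M)): cur=M back=4 fwd=0
After 7 (back): cur=E back=3 fwd=1
After 8 (back): cur=C back=2 fwd=2
After 9 (back): cur=F back=1 fwd=3
After 10 (back): cur=HOME back=0 fwd=4
After 11 (visit(Q)): cur=Q back=1 fwd=0
After 12 (back): cur=HOME back=0 fwd=1
After 13 (forward): cur=Q back=1 fwd=0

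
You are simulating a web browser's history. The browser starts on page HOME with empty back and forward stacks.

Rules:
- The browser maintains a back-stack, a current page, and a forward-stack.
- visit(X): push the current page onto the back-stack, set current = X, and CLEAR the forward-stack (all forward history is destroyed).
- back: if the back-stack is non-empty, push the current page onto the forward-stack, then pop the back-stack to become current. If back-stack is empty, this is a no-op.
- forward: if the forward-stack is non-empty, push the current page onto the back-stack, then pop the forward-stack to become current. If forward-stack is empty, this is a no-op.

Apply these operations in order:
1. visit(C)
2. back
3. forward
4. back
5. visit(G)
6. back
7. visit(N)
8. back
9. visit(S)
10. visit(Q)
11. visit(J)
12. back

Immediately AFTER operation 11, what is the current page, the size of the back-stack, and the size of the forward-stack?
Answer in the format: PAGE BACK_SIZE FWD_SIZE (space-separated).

After 1 (visit(C)): cur=C back=1 fwd=0
After 2 (back): cur=HOME back=0 fwd=1
After 3 (forward): cur=C back=1 fwd=0
After 4 (back): cur=HOME back=0 fwd=1
After 5 (visit(G)): cur=G back=1 fwd=0
After 6 (back): cur=HOME back=0 fwd=1
After 7 (visit(N)): cur=N back=1 fwd=0
After 8 (back): cur=HOME back=0 fwd=1
After 9 (visit(S)): cur=S back=1 fwd=0
After 10 (visit(Q)): cur=Q back=2 fwd=0
After 11 (visit(J)): cur=J back=3 fwd=0

J 3 0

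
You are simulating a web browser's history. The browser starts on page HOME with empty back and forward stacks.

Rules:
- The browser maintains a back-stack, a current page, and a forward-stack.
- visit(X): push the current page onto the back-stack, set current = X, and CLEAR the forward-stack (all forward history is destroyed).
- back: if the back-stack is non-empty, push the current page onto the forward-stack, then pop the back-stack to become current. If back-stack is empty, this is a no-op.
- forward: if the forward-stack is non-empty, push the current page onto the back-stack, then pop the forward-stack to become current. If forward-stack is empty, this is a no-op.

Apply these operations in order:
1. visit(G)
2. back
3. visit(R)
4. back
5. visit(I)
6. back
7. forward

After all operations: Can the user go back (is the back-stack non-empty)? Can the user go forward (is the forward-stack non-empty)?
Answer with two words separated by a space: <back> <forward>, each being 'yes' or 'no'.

After 1 (visit(G)): cur=G back=1 fwd=0
After 2 (back): cur=HOME back=0 fwd=1
After 3 (visit(R)): cur=R back=1 fwd=0
After 4 (back): cur=HOME back=0 fwd=1
After 5 (visit(I)): cur=I back=1 fwd=0
After 6 (back): cur=HOME back=0 fwd=1
After 7 (forward): cur=I back=1 fwd=0

Answer: yes no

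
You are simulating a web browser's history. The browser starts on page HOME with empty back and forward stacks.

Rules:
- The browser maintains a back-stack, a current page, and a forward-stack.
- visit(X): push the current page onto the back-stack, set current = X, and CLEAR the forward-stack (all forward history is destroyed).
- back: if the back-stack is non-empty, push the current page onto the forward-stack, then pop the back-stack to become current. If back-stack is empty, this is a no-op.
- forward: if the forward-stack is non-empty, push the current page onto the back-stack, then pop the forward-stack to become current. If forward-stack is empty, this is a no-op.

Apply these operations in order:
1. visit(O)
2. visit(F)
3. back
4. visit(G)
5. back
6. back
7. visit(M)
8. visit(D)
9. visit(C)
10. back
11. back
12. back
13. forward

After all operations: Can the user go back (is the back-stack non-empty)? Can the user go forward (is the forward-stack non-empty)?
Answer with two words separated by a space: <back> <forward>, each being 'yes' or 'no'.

Answer: yes yes

Derivation:
After 1 (visit(O)): cur=O back=1 fwd=0
After 2 (visit(F)): cur=F back=2 fwd=0
After 3 (back): cur=O back=1 fwd=1
After 4 (visit(G)): cur=G back=2 fwd=0
After 5 (back): cur=O back=1 fwd=1
After 6 (back): cur=HOME back=0 fwd=2
After 7 (visit(M)): cur=M back=1 fwd=0
After 8 (visit(D)): cur=D back=2 fwd=0
After 9 (visit(C)): cur=C back=3 fwd=0
After 10 (back): cur=D back=2 fwd=1
After 11 (back): cur=M back=1 fwd=2
After 12 (back): cur=HOME back=0 fwd=3
After 13 (forward): cur=M back=1 fwd=2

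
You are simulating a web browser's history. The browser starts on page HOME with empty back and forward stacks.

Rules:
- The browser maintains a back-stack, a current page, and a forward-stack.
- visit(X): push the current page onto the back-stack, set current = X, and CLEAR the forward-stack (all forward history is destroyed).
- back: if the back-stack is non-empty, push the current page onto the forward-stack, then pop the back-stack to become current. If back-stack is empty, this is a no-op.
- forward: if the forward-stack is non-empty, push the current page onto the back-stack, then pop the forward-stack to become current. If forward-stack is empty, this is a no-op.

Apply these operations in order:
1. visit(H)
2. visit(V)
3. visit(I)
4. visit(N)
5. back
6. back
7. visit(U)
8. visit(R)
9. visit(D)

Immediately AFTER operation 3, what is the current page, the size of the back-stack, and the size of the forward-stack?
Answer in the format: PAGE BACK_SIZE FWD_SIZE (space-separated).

After 1 (visit(H)): cur=H back=1 fwd=0
After 2 (visit(V)): cur=V back=2 fwd=0
After 3 (visit(I)): cur=I back=3 fwd=0

I 3 0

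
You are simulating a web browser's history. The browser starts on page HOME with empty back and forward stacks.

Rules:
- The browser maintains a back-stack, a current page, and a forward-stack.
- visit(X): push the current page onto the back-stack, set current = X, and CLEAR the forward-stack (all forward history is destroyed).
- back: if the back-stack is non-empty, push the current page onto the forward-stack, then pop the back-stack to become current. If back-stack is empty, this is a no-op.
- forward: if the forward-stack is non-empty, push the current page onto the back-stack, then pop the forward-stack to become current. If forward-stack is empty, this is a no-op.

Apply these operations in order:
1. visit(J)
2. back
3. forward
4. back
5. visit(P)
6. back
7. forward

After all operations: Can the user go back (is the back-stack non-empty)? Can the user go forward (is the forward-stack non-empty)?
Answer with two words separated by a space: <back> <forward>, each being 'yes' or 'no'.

Answer: yes no

Derivation:
After 1 (visit(J)): cur=J back=1 fwd=0
After 2 (back): cur=HOME back=0 fwd=1
After 3 (forward): cur=J back=1 fwd=0
After 4 (back): cur=HOME back=0 fwd=1
After 5 (visit(P)): cur=P back=1 fwd=0
After 6 (back): cur=HOME back=0 fwd=1
After 7 (forward): cur=P back=1 fwd=0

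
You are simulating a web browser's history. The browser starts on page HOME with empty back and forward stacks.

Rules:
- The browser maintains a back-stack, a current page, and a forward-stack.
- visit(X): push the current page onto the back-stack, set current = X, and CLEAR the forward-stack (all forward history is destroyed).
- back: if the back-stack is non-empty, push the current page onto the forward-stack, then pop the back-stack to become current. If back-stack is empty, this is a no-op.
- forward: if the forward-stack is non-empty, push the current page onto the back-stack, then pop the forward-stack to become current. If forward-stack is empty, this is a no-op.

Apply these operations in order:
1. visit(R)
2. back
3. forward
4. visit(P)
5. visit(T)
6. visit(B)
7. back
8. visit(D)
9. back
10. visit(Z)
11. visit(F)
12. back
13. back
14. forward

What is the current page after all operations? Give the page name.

After 1 (visit(R)): cur=R back=1 fwd=0
After 2 (back): cur=HOME back=0 fwd=1
After 3 (forward): cur=R back=1 fwd=0
After 4 (visit(P)): cur=P back=2 fwd=0
After 5 (visit(T)): cur=T back=3 fwd=0
After 6 (visit(B)): cur=B back=4 fwd=0
After 7 (back): cur=T back=3 fwd=1
After 8 (visit(D)): cur=D back=4 fwd=0
After 9 (back): cur=T back=3 fwd=1
After 10 (visit(Z)): cur=Z back=4 fwd=0
After 11 (visit(F)): cur=F back=5 fwd=0
After 12 (back): cur=Z back=4 fwd=1
After 13 (back): cur=T back=3 fwd=2
After 14 (forward): cur=Z back=4 fwd=1

Answer: Z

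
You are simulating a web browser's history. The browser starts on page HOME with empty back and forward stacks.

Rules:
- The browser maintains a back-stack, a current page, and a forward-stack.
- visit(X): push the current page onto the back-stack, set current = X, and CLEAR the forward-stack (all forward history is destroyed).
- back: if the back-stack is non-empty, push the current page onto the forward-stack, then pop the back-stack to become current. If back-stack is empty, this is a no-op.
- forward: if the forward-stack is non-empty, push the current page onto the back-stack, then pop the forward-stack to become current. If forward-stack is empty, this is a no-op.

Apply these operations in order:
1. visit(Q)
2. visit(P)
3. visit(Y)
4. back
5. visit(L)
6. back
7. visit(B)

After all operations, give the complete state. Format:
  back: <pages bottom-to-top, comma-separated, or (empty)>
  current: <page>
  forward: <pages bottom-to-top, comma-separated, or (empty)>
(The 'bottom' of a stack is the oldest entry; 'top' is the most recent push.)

After 1 (visit(Q)): cur=Q back=1 fwd=0
After 2 (visit(P)): cur=P back=2 fwd=0
After 3 (visit(Y)): cur=Y back=3 fwd=0
After 4 (back): cur=P back=2 fwd=1
After 5 (visit(L)): cur=L back=3 fwd=0
After 6 (back): cur=P back=2 fwd=1
After 7 (visit(B)): cur=B back=3 fwd=0

Answer: back: HOME,Q,P
current: B
forward: (empty)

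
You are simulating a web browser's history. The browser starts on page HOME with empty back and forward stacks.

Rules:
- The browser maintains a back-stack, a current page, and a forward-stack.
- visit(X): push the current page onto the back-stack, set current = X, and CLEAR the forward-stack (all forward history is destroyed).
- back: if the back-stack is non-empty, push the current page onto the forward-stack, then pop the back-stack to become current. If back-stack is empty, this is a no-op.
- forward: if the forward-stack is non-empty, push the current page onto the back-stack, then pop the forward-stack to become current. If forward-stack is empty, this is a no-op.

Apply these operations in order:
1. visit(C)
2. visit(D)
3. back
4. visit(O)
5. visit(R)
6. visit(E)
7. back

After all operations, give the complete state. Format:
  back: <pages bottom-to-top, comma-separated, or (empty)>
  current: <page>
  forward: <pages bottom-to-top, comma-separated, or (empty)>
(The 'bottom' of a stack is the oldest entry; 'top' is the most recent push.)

After 1 (visit(C)): cur=C back=1 fwd=0
After 2 (visit(D)): cur=D back=2 fwd=0
After 3 (back): cur=C back=1 fwd=1
After 4 (visit(O)): cur=O back=2 fwd=0
After 5 (visit(R)): cur=R back=3 fwd=0
After 6 (visit(E)): cur=E back=4 fwd=0
After 7 (back): cur=R back=3 fwd=1

Answer: back: HOME,C,O
current: R
forward: E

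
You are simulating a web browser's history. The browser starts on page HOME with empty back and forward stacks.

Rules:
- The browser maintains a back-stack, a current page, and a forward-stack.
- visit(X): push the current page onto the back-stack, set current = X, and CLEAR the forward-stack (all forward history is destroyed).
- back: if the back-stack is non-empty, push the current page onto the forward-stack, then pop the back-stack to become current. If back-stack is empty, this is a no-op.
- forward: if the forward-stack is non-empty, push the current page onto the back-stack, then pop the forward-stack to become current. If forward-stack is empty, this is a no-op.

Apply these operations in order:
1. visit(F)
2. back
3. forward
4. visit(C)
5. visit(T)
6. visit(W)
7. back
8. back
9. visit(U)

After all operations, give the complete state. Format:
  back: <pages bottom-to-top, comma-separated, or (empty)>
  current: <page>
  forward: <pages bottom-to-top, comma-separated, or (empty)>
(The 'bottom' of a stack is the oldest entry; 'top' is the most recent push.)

After 1 (visit(F)): cur=F back=1 fwd=0
After 2 (back): cur=HOME back=0 fwd=1
After 3 (forward): cur=F back=1 fwd=0
After 4 (visit(C)): cur=C back=2 fwd=0
After 5 (visit(T)): cur=T back=3 fwd=0
After 6 (visit(W)): cur=W back=4 fwd=0
After 7 (back): cur=T back=3 fwd=1
After 8 (back): cur=C back=2 fwd=2
After 9 (visit(U)): cur=U back=3 fwd=0

Answer: back: HOME,F,C
current: U
forward: (empty)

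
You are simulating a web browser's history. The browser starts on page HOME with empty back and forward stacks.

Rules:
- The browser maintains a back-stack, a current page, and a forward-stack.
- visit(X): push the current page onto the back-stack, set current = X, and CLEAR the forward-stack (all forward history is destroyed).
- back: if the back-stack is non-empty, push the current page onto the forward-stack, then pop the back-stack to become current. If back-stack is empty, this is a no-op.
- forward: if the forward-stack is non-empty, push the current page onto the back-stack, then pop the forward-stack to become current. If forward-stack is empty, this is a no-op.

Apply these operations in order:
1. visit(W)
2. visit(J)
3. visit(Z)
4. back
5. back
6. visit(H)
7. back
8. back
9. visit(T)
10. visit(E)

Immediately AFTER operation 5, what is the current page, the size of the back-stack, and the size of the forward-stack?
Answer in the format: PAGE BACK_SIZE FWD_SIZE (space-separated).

After 1 (visit(W)): cur=W back=1 fwd=0
After 2 (visit(J)): cur=J back=2 fwd=0
After 3 (visit(Z)): cur=Z back=3 fwd=0
After 4 (back): cur=J back=2 fwd=1
After 5 (back): cur=W back=1 fwd=2

W 1 2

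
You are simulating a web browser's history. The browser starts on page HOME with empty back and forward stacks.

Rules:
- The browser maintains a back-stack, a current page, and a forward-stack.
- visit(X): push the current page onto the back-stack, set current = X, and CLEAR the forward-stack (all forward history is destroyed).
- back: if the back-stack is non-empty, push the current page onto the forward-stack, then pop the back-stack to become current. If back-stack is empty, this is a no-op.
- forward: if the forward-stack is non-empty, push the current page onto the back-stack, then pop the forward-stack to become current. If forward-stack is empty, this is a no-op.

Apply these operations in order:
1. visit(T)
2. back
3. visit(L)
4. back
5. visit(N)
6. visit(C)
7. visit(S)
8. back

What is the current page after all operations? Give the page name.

After 1 (visit(T)): cur=T back=1 fwd=0
After 2 (back): cur=HOME back=0 fwd=1
After 3 (visit(L)): cur=L back=1 fwd=0
After 4 (back): cur=HOME back=0 fwd=1
After 5 (visit(N)): cur=N back=1 fwd=0
After 6 (visit(C)): cur=C back=2 fwd=0
After 7 (visit(S)): cur=S back=3 fwd=0
After 8 (back): cur=C back=2 fwd=1

Answer: C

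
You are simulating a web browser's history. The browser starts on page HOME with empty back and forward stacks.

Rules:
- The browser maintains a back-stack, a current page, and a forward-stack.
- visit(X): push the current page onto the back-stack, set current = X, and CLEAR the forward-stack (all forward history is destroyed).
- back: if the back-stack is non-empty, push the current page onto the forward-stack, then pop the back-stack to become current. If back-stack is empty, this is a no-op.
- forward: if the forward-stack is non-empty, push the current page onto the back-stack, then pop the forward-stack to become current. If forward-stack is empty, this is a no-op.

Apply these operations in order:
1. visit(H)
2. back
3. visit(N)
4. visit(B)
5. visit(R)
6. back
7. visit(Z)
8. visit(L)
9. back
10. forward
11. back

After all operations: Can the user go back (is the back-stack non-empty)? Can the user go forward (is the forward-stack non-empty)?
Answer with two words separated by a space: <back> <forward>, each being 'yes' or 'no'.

Answer: yes yes

Derivation:
After 1 (visit(H)): cur=H back=1 fwd=0
After 2 (back): cur=HOME back=0 fwd=1
After 3 (visit(N)): cur=N back=1 fwd=0
After 4 (visit(B)): cur=B back=2 fwd=0
After 5 (visit(R)): cur=R back=3 fwd=0
After 6 (back): cur=B back=2 fwd=1
After 7 (visit(Z)): cur=Z back=3 fwd=0
After 8 (visit(L)): cur=L back=4 fwd=0
After 9 (back): cur=Z back=3 fwd=1
After 10 (forward): cur=L back=4 fwd=0
After 11 (back): cur=Z back=3 fwd=1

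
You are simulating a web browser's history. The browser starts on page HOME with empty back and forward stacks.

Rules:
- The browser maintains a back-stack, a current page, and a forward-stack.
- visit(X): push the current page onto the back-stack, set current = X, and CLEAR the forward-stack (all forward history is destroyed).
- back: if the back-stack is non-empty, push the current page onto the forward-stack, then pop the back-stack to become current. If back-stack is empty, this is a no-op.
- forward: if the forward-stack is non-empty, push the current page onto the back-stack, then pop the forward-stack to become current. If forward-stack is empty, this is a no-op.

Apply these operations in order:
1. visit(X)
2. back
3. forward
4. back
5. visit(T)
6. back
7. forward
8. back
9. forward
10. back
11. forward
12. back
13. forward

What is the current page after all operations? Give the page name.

After 1 (visit(X)): cur=X back=1 fwd=0
After 2 (back): cur=HOME back=0 fwd=1
After 3 (forward): cur=X back=1 fwd=0
After 4 (back): cur=HOME back=0 fwd=1
After 5 (visit(T)): cur=T back=1 fwd=0
After 6 (back): cur=HOME back=0 fwd=1
After 7 (forward): cur=T back=1 fwd=0
After 8 (back): cur=HOME back=0 fwd=1
After 9 (forward): cur=T back=1 fwd=0
After 10 (back): cur=HOME back=0 fwd=1
After 11 (forward): cur=T back=1 fwd=0
After 12 (back): cur=HOME back=0 fwd=1
After 13 (forward): cur=T back=1 fwd=0

Answer: T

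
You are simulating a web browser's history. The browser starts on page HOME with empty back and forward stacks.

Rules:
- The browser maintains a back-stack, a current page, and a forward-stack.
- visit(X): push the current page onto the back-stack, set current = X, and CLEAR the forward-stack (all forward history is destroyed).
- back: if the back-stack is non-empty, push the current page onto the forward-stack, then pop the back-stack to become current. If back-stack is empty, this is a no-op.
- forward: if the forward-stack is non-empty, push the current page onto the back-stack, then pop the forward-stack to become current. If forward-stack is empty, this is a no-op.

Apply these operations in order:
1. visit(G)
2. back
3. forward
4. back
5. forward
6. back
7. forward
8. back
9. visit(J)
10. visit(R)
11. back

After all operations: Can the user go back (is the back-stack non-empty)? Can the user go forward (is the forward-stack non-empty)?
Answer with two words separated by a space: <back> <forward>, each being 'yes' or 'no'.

After 1 (visit(G)): cur=G back=1 fwd=0
After 2 (back): cur=HOME back=0 fwd=1
After 3 (forward): cur=G back=1 fwd=0
After 4 (back): cur=HOME back=0 fwd=1
After 5 (forward): cur=G back=1 fwd=0
After 6 (back): cur=HOME back=0 fwd=1
After 7 (forward): cur=G back=1 fwd=0
After 8 (back): cur=HOME back=0 fwd=1
After 9 (visit(J)): cur=J back=1 fwd=0
After 10 (visit(R)): cur=R back=2 fwd=0
After 11 (back): cur=J back=1 fwd=1

Answer: yes yes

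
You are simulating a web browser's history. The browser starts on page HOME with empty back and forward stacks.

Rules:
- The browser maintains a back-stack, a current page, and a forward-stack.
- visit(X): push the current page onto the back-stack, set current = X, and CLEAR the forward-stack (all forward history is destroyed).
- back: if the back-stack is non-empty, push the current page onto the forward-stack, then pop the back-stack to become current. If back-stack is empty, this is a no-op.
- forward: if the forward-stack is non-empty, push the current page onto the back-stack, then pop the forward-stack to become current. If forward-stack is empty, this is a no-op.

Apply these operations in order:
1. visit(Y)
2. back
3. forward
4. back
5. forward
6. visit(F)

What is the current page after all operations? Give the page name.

Answer: F

Derivation:
After 1 (visit(Y)): cur=Y back=1 fwd=0
After 2 (back): cur=HOME back=0 fwd=1
After 3 (forward): cur=Y back=1 fwd=0
After 4 (back): cur=HOME back=0 fwd=1
After 5 (forward): cur=Y back=1 fwd=0
After 6 (visit(F)): cur=F back=2 fwd=0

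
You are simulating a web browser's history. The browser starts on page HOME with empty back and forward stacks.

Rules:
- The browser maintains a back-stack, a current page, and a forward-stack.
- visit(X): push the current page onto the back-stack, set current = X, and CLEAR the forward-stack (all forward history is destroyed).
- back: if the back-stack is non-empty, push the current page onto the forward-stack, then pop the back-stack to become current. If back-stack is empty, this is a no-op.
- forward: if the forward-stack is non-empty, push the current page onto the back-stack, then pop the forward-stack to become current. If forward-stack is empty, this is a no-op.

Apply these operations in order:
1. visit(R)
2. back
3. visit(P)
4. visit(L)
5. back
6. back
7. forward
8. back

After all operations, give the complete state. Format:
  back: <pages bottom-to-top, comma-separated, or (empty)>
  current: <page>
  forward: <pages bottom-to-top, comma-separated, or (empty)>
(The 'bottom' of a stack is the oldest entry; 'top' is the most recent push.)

Answer: back: (empty)
current: HOME
forward: L,P

Derivation:
After 1 (visit(R)): cur=R back=1 fwd=0
After 2 (back): cur=HOME back=0 fwd=1
After 3 (visit(P)): cur=P back=1 fwd=0
After 4 (visit(L)): cur=L back=2 fwd=0
After 5 (back): cur=P back=1 fwd=1
After 6 (back): cur=HOME back=0 fwd=2
After 7 (forward): cur=P back=1 fwd=1
After 8 (back): cur=HOME back=0 fwd=2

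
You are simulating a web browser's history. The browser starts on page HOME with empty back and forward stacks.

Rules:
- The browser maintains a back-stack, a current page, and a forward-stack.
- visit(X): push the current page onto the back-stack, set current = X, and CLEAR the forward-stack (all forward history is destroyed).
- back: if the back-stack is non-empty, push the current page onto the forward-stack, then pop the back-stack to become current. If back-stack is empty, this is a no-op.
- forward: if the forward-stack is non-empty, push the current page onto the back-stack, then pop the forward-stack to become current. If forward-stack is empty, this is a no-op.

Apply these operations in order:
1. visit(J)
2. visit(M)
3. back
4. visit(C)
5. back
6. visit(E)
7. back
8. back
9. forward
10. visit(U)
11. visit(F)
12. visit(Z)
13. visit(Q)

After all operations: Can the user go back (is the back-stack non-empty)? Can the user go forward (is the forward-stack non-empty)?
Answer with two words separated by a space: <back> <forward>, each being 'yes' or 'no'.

After 1 (visit(J)): cur=J back=1 fwd=0
After 2 (visit(M)): cur=M back=2 fwd=0
After 3 (back): cur=J back=1 fwd=1
After 4 (visit(C)): cur=C back=2 fwd=0
After 5 (back): cur=J back=1 fwd=1
After 6 (visit(E)): cur=E back=2 fwd=0
After 7 (back): cur=J back=1 fwd=1
After 8 (back): cur=HOME back=0 fwd=2
After 9 (forward): cur=J back=1 fwd=1
After 10 (visit(U)): cur=U back=2 fwd=0
After 11 (visit(F)): cur=F back=3 fwd=0
After 12 (visit(Z)): cur=Z back=4 fwd=0
After 13 (visit(Q)): cur=Q back=5 fwd=0

Answer: yes no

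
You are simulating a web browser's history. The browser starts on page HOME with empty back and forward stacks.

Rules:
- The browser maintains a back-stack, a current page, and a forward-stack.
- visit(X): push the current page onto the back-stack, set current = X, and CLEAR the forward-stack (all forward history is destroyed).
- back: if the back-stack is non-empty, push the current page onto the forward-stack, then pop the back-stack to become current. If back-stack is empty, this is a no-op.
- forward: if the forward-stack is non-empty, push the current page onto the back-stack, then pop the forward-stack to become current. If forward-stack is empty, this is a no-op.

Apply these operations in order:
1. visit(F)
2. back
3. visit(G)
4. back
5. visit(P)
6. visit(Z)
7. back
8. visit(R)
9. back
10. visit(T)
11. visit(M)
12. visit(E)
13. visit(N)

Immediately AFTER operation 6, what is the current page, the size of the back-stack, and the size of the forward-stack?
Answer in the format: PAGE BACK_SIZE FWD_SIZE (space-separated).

After 1 (visit(F)): cur=F back=1 fwd=0
After 2 (back): cur=HOME back=0 fwd=1
After 3 (visit(G)): cur=G back=1 fwd=0
After 4 (back): cur=HOME back=0 fwd=1
After 5 (visit(P)): cur=P back=1 fwd=0
After 6 (visit(Z)): cur=Z back=2 fwd=0

Z 2 0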